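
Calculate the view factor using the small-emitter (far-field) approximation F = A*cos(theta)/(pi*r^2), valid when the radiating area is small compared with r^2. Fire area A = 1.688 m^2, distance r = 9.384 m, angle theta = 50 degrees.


cos(50 deg) = 0.64279
pi*r^2 = 276.65
F = 1.688 * 0.64279 / 276.65 = 0.0039221

0.0039221


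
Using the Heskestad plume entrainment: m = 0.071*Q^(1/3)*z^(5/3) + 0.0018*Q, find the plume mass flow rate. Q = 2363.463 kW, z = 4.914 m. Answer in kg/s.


Q^(1/3) = 13.320
z^(5/3) = 14.203
First term = 0.071 * 13.320 * 14.203 = 13.433
Second term = 0.0018 * 2363.463 = 4.2542
m = 17.687 kg/s

17.687 kg/s


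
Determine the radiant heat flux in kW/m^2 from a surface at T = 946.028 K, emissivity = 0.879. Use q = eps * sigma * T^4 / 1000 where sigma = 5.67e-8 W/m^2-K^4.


T^4 = 8.0097e+11
q = 0.879 * 5.67e-8 * 8.0097e+11 / 1000 = 39.920 kW/m^2

39.920 kW/m^2


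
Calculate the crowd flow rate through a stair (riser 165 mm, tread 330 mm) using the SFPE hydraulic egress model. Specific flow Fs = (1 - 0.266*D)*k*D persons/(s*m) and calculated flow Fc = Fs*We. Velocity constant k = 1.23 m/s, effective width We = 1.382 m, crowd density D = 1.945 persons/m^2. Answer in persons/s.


1 - 0.266*D = 1 - 0.266*1.945 = 0.48263
Fs = 0.48263 * 1.23 * 1.945 = 1.1546 persons/(s*m)
Fc = 1.1546 * 1.382 = 1.5957 persons/s

1.5957 persons/s


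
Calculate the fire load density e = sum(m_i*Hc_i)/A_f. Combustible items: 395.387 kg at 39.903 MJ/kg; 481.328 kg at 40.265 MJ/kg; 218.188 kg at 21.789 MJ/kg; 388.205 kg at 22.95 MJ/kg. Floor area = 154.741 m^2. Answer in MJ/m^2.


Total energy = 395.387*39.903 + 481.328*40.265 + 218.188*21.789 + 388.205*22.95
= 15777.13 + 19380.67 + 4754.098 + 8909.305
= 48821.20 MJ
e = 48821.20 / 154.741 = 315.50 MJ/m^2

315.50 MJ/m^2


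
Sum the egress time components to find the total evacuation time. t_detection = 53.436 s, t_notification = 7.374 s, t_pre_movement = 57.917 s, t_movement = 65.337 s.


Total = 53.436 + 7.374 + 57.917 + 65.337 = 184.064 s

184.064 s


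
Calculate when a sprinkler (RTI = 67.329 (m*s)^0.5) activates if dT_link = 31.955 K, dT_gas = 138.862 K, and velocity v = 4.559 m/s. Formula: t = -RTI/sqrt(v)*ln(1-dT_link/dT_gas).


dT_link/dT_gas = 0.23012
ln(1 - 0.23012) = -0.26152
t = -67.329 / sqrt(4.559) * -0.26152 = 8.2466 s

8.2466 s


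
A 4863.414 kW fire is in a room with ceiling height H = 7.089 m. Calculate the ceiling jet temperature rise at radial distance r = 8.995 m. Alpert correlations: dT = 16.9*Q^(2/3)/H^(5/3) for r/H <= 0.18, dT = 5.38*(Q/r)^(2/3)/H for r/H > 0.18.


r/H = 8.995 / 7.089 = 1.2689
r/H > 0.18, so dT = 5.38*(Q/r)^(2/3)/H
Q/r = 540.68
(Q/r)^(2/3) = 66.368
dT = 5.38 * 66.368 / 7.089 = 50.368 K

50.368 K


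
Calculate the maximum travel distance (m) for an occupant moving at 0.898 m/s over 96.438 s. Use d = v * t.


d = 0.898 * 96.438 = 86.601 m

86.601 m


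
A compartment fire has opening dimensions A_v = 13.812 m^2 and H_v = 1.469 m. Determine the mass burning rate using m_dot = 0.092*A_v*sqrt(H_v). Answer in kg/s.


sqrt(H_v) = 1.2120
m_dot = 0.092 * 13.812 * 1.2120 = 1.5401 kg/s

1.5401 kg/s


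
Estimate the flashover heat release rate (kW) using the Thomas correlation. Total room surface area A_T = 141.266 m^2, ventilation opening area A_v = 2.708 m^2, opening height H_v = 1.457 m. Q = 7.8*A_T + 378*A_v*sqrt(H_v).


7.8*A_T = 1101.9
sqrt(H_v) = 1.2071
378*A_v*sqrt(H_v) = 1235.6
Q = 1101.9 + 1235.6 = 2337.5 kW

2337.5 kW


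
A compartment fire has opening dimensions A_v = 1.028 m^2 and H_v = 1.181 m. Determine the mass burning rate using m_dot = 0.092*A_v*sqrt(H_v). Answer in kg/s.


sqrt(H_v) = 1.0867
m_dot = 0.092 * 1.028 * 1.0867 = 0.10278 kg/s

0.10278 kg/s


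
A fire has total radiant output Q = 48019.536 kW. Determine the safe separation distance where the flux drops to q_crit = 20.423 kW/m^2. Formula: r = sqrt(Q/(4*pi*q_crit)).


4*pi*q_crit = 256.64
Q/(4*pi*q_crit) = 187.11
r = sqrt(187.11) = 13.679 m

13.679 m


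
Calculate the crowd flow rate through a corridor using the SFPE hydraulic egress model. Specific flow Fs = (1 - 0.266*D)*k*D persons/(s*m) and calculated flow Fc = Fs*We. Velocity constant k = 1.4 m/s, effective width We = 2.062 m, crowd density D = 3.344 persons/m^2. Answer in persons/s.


1 - 0.266*D = 1 - 0.266*3.344 = 0.11050
Fs = 0.11050 * 1.4 * 3.344 = 0.51730 persons/(s*m)
Fc = 0.51730 * 2.062 = 1.0667 persons/s

1.0667 persons/s


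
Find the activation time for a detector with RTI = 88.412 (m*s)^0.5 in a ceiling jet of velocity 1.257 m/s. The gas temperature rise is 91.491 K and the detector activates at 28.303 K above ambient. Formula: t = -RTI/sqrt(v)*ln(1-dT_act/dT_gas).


dT_act/dT_gas = 0.30935
ln(1 - 0.30935) = -0.37013
t = -88.412 / sqrt(1.257) * -0.37013 = 29.187 s

29.187 s


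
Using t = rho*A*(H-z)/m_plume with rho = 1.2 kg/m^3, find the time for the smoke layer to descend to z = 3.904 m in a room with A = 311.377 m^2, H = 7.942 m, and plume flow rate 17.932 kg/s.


H - z = 4.038 m
t = 1.2 * 311.377 * 4.038 / 17.932 = 84.141 s

84.141 s


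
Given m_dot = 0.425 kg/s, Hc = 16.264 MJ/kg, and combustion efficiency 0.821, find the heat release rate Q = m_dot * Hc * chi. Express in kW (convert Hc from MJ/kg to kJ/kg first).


Hc = 16.264 MJ/kg = 16.264 * 1000 kJ/kg = 16264 kJ/kg
Q = 0.425 kg/s * 16264 kJ/kg * 0.821 = 5674.9 kW

5674.9 kW


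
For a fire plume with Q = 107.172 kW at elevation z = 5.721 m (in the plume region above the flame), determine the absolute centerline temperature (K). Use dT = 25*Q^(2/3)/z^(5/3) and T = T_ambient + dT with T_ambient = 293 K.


Q^(2/3) = 22.563
z^(5/3) = 18.300
dT = 25 * 22.563 / 18.300 = 30.823 K
T = 293 + 30.823 = 323.82 K

323.82 K


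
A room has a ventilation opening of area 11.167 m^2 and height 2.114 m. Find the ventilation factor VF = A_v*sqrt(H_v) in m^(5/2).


sqrt(H_v) = 1.4540
VF = 11.167 * 1.4540 = 16.236 m^(5/2)

16.236 m^(5/2)


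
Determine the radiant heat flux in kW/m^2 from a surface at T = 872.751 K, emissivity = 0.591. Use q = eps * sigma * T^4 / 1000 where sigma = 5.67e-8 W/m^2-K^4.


T^4 = 5.8018e+11
q = 0.591 * 5.67e-8 * 5.8018e+11 / 1000 = 19.442 kW/m^2

19.442 kW/m^2


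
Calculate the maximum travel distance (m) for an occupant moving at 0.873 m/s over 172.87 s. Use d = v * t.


d = 0.873 * 172.87 = 150.92 m

150.92 m


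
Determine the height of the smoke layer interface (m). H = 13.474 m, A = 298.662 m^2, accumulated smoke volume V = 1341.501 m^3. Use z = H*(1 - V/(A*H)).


V/(A*H) = 0.33336
1 - 0.33336 = 0.66664
z = 13.474 * 0.66664 = 8.9823 m

8.9823 m


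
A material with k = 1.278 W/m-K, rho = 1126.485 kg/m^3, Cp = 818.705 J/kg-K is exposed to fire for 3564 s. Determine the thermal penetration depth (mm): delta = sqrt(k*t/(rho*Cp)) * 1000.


alpha = 1.278 / (1126.485 * 818.705) = 1.3857e-06 m^2/s
alpha * t = 0.0049387
delta = sqrt(0.0049387) * 1000 = 70.276 mm

70.276 mm


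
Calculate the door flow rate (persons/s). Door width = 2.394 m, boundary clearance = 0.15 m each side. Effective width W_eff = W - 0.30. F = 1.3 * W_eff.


W_eff = 2.394 - 0.30 = 2.094 m
F = 1.3 * 2.094 = 2.7222 persons/s

2.7222 persons/s


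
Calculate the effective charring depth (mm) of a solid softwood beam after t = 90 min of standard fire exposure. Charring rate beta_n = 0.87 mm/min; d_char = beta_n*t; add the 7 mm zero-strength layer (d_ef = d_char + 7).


d_char = 0.87 * 90 = 78.3 mm
d_ef = 78.3 + 1.0*7 = 85.3 mm

85.3 mm


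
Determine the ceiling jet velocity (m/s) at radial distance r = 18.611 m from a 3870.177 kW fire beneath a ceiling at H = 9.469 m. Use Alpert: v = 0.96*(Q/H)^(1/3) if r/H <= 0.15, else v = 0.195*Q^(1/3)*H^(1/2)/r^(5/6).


r/H = 18.611 / 9.469 = 1.9655
r/H > 0.15, so v = 0.195*Q^(1/3)*H^(1/2)/r^(5/6)
Q^(1/3) = 15.700
H^(1/2) = 3.0772
r^(5/6) = 11.433
v = 0.195 * 15.700 * 3.0772 / 11.433 = 0.82405 m/s

0.82405 m/s


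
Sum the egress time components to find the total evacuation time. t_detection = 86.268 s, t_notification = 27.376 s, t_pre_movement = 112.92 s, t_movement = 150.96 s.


Total = 86.268 + 27.376 + 112.92 + 150.96 = 377.524 s

377.524 s


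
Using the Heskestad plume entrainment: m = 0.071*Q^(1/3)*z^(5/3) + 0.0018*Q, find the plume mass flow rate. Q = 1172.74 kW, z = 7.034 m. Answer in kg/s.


Q^(1/3) = 10.546
z^(5/3) = 25.823
First term = 0.071 * 10.546 * 25.823 = 19.334
Second term = 0.0018 * 1172.74 = 2.1109
m = 21.445 kg/s

21.445 kg/s


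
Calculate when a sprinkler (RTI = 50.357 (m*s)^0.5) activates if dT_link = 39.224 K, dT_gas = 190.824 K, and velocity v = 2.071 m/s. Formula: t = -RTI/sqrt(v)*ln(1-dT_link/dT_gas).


dT_link/dT_gas = 0.20555
ln(1 - 0.20555) = -0.23011
t = -50.357 / sqrt(2.071) * -0.23011 = 8.0519 s

8.0519 s


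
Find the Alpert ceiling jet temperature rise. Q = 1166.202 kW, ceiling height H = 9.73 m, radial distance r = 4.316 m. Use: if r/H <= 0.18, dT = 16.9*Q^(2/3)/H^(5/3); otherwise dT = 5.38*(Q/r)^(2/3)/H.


r/H = 4.316 / 9.73 = 0.44358
r/H > 0.18, so dT = 5.38*(Q/r)^(2/3)/H
Q/r = 270.20
(Q/r)^(2/3) = 41.795
dT = 5.38 * 41.795 / 9.73 = 23.110 K

23.110 K


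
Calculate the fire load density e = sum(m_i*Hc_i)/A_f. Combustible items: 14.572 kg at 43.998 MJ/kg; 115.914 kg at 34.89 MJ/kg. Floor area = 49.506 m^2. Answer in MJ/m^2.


Total energy = 14.572*43.998 + 115.914*34.89
= 641.1389 + 4044.239
= 4685.378 MJ
e = 4685.378 / 49.506 = 94.643 MJ/m^2

94.643 MJ/m^2


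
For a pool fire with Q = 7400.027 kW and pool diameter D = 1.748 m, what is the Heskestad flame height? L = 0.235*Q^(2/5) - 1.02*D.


Q^(2/5) = 35.293
0.235 * Q^(2/5) = 8.2939
1.02 * D = 1.7830
L = 6.5110 m

6.5110 m


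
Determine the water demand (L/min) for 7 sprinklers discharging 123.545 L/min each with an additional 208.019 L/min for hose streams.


Sprinkler demand = 7 * 123.545 = 864.815 L/min
Total = 864.815 + 208.019 = 1072.834 L/min

1072.834 L/min


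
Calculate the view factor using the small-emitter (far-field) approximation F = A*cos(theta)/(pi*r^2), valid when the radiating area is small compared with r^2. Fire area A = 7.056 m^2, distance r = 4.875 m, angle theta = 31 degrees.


cos(31 deg) = 0.85717
pi*r^2 = 74.662
F = 7.056 * 0.85717 / 74.662 = 0.081007

0.081007


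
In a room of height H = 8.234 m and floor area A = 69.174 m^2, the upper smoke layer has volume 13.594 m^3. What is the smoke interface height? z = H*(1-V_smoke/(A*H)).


V/(A*H) = 0.023867
1 - 0.023867 = 0.97613
z = 8.234 * 0.97613 = 8.0375 m

8.0375 m


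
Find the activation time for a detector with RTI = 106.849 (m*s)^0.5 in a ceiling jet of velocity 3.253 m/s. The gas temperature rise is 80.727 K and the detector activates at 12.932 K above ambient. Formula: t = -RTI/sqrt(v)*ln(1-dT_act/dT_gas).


dT_act/dT_gas = 0.16019
ln(1 - 0.16019) = -0.17458
t = -106.849 / sqrt(3.253) * -0.17458 = 10.343 s

10.343 s


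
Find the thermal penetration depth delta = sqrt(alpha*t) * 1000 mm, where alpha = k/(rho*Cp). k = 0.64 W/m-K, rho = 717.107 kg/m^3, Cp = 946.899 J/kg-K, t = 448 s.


alpha = 0.64 / (717.107 * 946.899) = 9.4252e-07 m^2/s
alpha * t = 0.00042225
delta = sqrt(0.00042225) * 1000 = 20.549 mm

20.549 mm


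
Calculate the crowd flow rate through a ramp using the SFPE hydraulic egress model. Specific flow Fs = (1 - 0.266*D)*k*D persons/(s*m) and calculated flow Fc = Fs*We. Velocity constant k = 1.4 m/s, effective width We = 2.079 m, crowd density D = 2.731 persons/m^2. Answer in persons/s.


1 - 0.266*D = 1 - 0.266*2.731 = 0.27355
Fs = 0.27355 * 1.4 * 2.731 = 1.0459 persons/(s*m)
Fc = 1.0459 * 2.079 = 2.1744 persons/s

2.1744 persons/s


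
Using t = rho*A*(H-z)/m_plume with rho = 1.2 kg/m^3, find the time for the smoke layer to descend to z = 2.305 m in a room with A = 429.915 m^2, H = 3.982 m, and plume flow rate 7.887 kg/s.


H - z = 1.677 m
t = 1.2 * 429.915 * 1.677 / 7.887 = 109.69 s

109.69 s


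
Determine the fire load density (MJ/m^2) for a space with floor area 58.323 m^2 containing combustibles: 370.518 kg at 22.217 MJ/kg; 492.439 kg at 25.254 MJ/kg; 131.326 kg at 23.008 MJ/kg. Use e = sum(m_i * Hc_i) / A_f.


Total energy = 370.518*22.217 + 492.439*25.254 + 131.326*23.008
= 8231.798 + 12436.05 + 3021.549
= 23689.40 MJ
e = 23689.40 / 58.323 = 406.18 MJ/m^2

406.18 MJ/m^2


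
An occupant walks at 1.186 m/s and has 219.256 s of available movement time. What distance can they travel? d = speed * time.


d = 1.186 * 219.256 = 260.04 m

260.04 m


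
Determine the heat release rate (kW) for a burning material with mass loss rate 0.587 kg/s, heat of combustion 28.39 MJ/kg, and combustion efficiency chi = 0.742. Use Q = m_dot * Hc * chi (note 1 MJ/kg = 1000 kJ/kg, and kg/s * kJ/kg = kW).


Hc = 28.39 MJ/kg = 28.39 * 1000 kJ/kg = 28390 kJ/kg
Q = 0.587 kg/s * 28390 kJ/kg * 0.742 = 12365 kW

12365 kW


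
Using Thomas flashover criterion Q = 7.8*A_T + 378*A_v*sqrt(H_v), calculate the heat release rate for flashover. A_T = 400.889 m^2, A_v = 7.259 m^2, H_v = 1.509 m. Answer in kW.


7.8*A_T = 3126.9
sqrt(H_v) = 1.2284
378*A_v*sqrt(H_v) = 3370.6
Q = 3126.9 + 3370.6 = 6497.6 kW

6497.6 kW


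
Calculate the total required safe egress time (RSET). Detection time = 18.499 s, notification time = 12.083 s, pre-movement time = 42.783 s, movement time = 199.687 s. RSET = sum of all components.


Total = 18.499 + 12.083 + 42.783 + 199.687 = 273.052 s

273.052 s


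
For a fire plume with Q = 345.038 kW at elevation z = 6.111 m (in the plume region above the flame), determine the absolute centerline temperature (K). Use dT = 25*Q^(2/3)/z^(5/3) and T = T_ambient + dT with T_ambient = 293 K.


Q^(2/3) = 49.194
z^(5/3) = 20.426
dT = 25 * 49.194 / 20.426 = 60.209 K
T = 293 + 60.209 = 353.21 K

353.21 K


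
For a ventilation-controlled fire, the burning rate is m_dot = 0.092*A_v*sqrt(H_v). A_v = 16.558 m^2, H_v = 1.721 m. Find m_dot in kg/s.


sqrt(H_v) = 1.3119
m_dot = 0.092 * 16.558 * 1.3119 = 1.9984 kg/s

1.9984 kg/s


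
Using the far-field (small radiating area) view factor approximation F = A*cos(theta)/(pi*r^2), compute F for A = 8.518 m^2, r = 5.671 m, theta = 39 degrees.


cos(39 deg) = 0.77715
pi*r^2 = 101.03
F = 8.518 * 0.77715 / 101.03 = 0.065520

0.065520


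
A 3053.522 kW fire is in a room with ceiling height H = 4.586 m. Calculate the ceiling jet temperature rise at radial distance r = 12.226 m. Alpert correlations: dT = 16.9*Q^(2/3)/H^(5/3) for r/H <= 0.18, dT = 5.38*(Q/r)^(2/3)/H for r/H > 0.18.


r/H = 12.226 / 4.586 = 2.6659
r/H > 0.18, so dT = 5.38*(Q/r)^(2/3)/H
Q/r = 249.76
(Q/r)^(2/3) = 39.659
dT = 5.38 * 39.659 / 4.586 = 46.526 K

46.526 K


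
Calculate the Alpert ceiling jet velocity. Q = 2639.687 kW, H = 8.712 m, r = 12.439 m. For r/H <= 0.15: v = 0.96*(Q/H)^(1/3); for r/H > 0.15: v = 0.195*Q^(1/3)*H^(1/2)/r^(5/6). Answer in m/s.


r/H = 12.439 / 8.712 = 1.4278
r/H > 0.15, so v = 0.195*Q^(1/3)*H^(1/2)/r^(5/6)
Q^(1/3) = 13.820
H^(1/2) = 2.9516
r^(5/6) = 8.1719
v = 0.195 * 13.820 * 2.9516 / 8.1719 = 0.97340 m/s

0.97340 m/s


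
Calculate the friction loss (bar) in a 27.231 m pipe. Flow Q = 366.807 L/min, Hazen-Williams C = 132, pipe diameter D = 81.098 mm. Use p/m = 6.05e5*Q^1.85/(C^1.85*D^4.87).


Q^1.85 = 55489
C^1.85 = 8376.5
D^4.87 = 1.9810e+09
p/m = 0.0020231 bar/m
p_total = 0.0020231 * 27.231 = 0.055092 bar

0.055092 bar


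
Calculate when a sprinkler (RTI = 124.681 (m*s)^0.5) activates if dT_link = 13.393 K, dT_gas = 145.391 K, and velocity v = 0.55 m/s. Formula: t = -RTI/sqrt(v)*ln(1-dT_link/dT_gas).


dT_link/dT_gas = 0.092117
ln(1 - 0.092117) = -0.096640
t = -124.681 / sqrt(0.55) * -0.096640 = 16.247 s

16.247 s


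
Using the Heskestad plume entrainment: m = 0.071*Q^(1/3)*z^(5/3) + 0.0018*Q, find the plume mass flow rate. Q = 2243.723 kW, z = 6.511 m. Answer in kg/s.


Q^(1/3) = 13.092
z^(5/3) = 22.703
First term = 0.071 * 13.092 * 22.703 = 21.102
Second term = 0.0018 * 2243.723 = 4.0387
m = 25.141 kg/s

25.141 kg/s


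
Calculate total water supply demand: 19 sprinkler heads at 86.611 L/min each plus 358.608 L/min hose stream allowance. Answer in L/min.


Sprinkler demand = 19 * 86.611 = 1645.609 L/min
Total = 1645.609 + 358.608 = 2004.217 L/min

2004.217 L/min


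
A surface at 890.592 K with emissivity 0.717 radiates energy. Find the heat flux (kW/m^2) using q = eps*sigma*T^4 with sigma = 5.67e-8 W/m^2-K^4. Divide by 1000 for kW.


T^4 = 6.2909e+11
q = 0.717 * 5.67e-8 * 6.2909e+11 / 1000 = 25.575 kW/m^2

25.575 kW/m^2


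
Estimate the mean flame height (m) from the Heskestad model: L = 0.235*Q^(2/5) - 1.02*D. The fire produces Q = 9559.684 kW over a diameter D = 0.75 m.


Q^(2/5) = 39.100
0.235 * Q^(2/5) = 9.1885
1.02 * D = 0.765
L = 8.4235 m

8.4235 m


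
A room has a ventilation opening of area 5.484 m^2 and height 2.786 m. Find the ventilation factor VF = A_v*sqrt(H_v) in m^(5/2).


sqrt(H_v) = 1.6691
VF = 5.484 * 1.6691 = 9.1535 m^(5/2)

9.1535 m^(5/2)


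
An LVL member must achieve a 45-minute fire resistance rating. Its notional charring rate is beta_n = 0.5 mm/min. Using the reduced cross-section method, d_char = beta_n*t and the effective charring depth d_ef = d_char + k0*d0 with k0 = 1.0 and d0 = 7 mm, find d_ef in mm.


d_char = 0.5 * 45 = 22.5 mm
d_ef = 22.5 + 1.0*7 = 29.5 mm

29.5 mm


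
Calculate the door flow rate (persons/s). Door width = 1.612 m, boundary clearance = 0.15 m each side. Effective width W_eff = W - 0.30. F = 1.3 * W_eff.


W_eff = 1.612 - 0.30 = 1.312 m
F = 1.3 * 1.312 = 1.7056 persons/s

1.7056 persons/s


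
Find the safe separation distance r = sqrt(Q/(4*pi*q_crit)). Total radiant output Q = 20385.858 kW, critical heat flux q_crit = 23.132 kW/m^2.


4*pi*q_crit = 290.69
Q/(4*pi*q_crit) = 70.130
r = sqrt(70.130) = 8.3744 m

8.3744 m


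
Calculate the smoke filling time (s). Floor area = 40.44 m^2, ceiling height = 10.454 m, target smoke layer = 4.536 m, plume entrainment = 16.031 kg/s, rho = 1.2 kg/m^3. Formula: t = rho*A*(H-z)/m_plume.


H - z = 5.918 m
t = 1.2 * 40.44 * 5.918 / 16.031 = 17.915 s

17.915 s


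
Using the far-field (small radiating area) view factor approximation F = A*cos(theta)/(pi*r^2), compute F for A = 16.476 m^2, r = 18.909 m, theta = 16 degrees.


cos(16 deg) = 0.96126
pi*r^2 = 1123.3
F = 16.476 * 0.96126 / 1123.3 = 0.014100

0.014100


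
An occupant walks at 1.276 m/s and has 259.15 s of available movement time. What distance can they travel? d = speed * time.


d = 1.276 * 259.15 = 330.68 m

330.68 m


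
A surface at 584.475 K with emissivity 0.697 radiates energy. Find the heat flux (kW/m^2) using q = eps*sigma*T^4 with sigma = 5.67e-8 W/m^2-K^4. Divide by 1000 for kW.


T^4 = 1.1670e+11
q = 0.697 * 5.67e-8 * 1.1670e+11 / 1000 = 4.6119 kW/m^2

4.6119 kW/m^2


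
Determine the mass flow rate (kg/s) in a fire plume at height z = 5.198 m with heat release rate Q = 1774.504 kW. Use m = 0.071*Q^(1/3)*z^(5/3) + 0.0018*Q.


Q^(1/3) = 12.107
z^(5/3) = 15.598
First term = 0.071 * 12.107 * 15.598 = 13.407
Second term = 0.0018 * 1774.504 = 3.1941
m = 16.602 kg/s

16.602 kg/s


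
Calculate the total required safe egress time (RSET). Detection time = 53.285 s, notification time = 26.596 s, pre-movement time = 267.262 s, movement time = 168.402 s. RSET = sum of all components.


Total = 53.285 + 26.596 + 267.262 + 168.402 = 515.545 s

515.545 s


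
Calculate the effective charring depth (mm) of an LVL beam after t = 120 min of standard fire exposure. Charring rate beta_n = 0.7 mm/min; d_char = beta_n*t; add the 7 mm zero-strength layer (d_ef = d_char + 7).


d_char = 0.7 * 120 = 84 mm
d_ef = 84 + 1.0*7 = 91 mm

91 mm


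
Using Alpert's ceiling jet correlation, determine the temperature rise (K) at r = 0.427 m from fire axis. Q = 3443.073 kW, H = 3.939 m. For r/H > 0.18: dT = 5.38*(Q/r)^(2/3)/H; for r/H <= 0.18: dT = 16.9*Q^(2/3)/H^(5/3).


r/H = 0.427 / 3.939 = 0.10840
r/H <= 0.18, so dT = 16.9*Q^(2/3)/H^(5/3)
Q^(2/3) = 228.02
H^(5/3) = 9.8245
dT = 16.9 * 228.02 / 9.8245 = 392.23 K

392.23 K


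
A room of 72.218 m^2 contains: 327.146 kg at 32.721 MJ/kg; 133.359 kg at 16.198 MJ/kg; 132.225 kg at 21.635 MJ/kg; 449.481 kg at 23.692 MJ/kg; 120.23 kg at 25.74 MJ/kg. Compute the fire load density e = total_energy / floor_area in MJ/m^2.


Total energy = 327.146*32.721 + 133.359*16.198 + 132.225*21.635 + 449.481*23.692 + 120.23*25.74
= 10704.54 + 2160.149 + 2860.688 + 10649.10 + 3094.720
= 29469.21 MJ
e = 29469.21 / 72.218 = 408.06 MJ/m^2

408.06 MJ/m^2


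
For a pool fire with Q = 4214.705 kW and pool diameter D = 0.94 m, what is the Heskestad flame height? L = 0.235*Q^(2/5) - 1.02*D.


Q^(2/5) = 28.178
0.235 * Q^(2/5) = 6.6218
1.02 * D = 0.95880
L = 5.6630 m

5.6630 m


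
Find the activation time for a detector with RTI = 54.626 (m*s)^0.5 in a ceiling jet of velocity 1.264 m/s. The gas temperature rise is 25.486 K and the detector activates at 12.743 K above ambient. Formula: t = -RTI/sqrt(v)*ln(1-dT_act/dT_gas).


dT_act/dT_gas = 0.5
ln(1 - 0.5) = -0.69315
t = -54.626 / sqrt(1.264) * -0.69315 = 33.678 s

33.678 s


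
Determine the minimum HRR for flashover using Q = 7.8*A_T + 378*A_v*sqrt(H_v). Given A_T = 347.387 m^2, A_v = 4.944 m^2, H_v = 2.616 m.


7.8*A_T = 2709.6
sqrt(H_v) = 1.6174
378*A_v*sqrt(H_v) = 3022.7
Q = 2709.6 + 3022.7 = 5732.3 kW

5732.3 kW


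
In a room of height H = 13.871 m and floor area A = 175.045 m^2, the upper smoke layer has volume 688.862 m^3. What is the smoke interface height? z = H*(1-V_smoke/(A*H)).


V/(A*H) = 0.28371
1 - 0.28371 = 0.71629
z = 13.871 * 0.71629 = 9.9357 m

9.9357 m


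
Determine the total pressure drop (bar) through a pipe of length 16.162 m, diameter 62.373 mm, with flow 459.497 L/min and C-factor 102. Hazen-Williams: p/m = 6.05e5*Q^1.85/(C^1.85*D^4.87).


Q^1.85 = 84183
C^1.85 = 5198.9
D^4.87 = 5.5161e+08
p/m = 0.017760 bar/m
p_total = 0.017760 * 16.162 = 0.28703 bar

0.28703 bar


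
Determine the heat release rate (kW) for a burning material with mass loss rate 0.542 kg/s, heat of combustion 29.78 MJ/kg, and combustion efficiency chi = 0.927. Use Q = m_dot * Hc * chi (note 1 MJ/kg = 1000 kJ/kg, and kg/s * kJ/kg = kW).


Hc = 29.78 MJ/kg = 29.78 * 1000 kJ/kg = 29780 kJ/kg
Q = 0.542 kg/s * 29780 kJ/kg * 0.927 = 14962 kW

14962 kW


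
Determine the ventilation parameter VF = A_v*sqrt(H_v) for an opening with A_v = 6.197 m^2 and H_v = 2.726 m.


sqrt(H_v) = 1.6511
VF = 6.197 * 1.6511 = 10.232 m^(5/2)

10.232 m^(5/2)


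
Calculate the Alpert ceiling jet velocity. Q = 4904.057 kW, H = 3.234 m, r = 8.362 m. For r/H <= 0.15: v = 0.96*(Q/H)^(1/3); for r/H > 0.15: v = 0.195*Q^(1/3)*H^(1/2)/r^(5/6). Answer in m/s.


r/H = 8.362 / 3.234 = 2.5857
r/H > 0.15, so v = 0.195*Q^(1/3)*H^(1/2)/r^(5/6)
Q^(1/3) = 16.990
H^(1/2) = 1.7983
r^(5/6) = 5.8694
v = 0.195 * 16.990 * 1.7983 / 5.8694 = 1.0151 m/s

1.0151 m/s


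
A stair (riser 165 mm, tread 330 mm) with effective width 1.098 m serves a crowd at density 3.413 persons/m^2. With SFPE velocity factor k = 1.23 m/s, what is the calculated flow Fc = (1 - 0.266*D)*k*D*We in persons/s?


1 - 0.266*D = 1 - 0.266*3.413 = 0.092142
Fs = 0.092142 * 1.23 * 3.413 = 0.38681 persons/(s*m)
Fc = 0.38681 * 1.098 = 0.42472 persons/s

0.42472 persons/s


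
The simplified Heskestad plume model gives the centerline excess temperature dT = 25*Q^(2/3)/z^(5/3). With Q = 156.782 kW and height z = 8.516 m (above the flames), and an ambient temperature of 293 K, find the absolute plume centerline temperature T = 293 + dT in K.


Q^(2/3) = 29.076
z^(5/3) = 35.513
dT = 25 * 29.076 / 35.513 = 20.468 K
T = 293 + 20.468 = 313.47 K

313.47 K


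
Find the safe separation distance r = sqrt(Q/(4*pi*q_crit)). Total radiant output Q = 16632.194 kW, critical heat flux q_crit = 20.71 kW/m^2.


4*pi*q_crit = 260.25
Q/(4*pi*q_crit) = 63.909
r = sqrt(63.909) = 7.9943 m

7.9943 m


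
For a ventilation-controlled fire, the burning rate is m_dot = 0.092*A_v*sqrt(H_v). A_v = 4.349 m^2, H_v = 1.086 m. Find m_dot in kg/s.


sqrt(H_v) = 1.0421
m_dot = 0.092 * 4.349 * 1.0421 = 0.41696 kg/s

0.41696 kg/s


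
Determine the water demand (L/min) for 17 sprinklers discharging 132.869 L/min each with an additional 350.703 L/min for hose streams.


Sprinkler demand = 17 * 132.869 = 2258.773 L/min
Total = 2258.773 + 350.703 = 2609.476 L/min

2609.476 L/min


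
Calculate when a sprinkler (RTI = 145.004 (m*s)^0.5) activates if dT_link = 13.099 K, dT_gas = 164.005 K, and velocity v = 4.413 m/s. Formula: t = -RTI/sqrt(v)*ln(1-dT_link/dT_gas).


dT_link/dT_gas = 0.079870
ln(1 - 0.079870) = -0.083240
t = -145.004 / sqrt(4.413) * -0.083240 = 5.7457 s

5.7457 s


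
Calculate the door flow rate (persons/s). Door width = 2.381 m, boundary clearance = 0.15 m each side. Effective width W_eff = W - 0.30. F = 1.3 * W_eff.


W_eff = 2.381 - 0.30 = 2.081 m
F = 1.3 * 2.081 = 2.7053 persons/s

2.7053 persons/s


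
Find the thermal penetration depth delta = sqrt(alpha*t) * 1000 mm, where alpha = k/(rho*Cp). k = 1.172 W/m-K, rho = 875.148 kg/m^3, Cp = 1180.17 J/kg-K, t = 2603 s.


alpha = 1.172 / (875.148 * 1180.17) = 1.1348e-06 m^2/s
alpha * t = 0.0029538
delta = sqrt(0.0029538) * 1000 = 54.349 mm

54.349 mm


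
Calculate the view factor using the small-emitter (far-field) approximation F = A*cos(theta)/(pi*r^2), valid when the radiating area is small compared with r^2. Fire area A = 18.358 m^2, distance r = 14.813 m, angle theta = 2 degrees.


cos(2 deg) = 0.99939
pi*r^2 = 689.34
F = 18.358 * 0.99939 / 689.34 = 0.026615

0.026615


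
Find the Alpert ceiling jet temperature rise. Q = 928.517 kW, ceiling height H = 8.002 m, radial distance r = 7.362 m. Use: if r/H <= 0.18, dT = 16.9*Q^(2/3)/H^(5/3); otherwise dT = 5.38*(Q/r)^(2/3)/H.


r/H = 7.362 / 8.002 = 0.92002
r/H > 0.18, so dT = 5.38*(Q/r)^(2/3)/H
Q/r = 126.12
(Q/r)^(2/3) = 25.150
dT = 5.38 * 25.150 / 8.002 = 16.909 K

16.909 K


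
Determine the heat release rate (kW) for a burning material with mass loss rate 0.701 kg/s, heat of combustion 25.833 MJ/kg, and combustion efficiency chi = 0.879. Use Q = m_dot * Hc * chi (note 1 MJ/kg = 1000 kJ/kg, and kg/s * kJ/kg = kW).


Hc = 25.833 MJ/kg = 25.833 * 1000 kJ/kg = 25833 kJ/kg
Q = 0.701 kg/s * 25833 kJ/kg * 0.879 = 15918 kW

15918 kW


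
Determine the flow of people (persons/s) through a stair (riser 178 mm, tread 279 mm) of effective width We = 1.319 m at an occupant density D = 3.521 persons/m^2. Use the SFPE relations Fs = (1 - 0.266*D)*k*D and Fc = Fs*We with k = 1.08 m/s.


1 - 0.266*D = 1 - 0.266*3.521 = 0.063414
Fs = 0.063414 * 1.08 * 3.521 = 0.24114 persons/(s*m)
Fc = 0.24114 * 1.319 = 0.31807 persons/s

0.31807 persons/s


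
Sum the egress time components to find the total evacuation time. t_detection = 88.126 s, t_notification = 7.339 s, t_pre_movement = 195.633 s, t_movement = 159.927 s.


Total = 88.126 + 7.339 + 195.633 + 159.927 = 451.025 s

451.025 s


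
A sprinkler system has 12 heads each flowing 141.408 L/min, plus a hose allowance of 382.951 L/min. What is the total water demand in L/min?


Sprinkler demand = 12 * 141.408 = 1696.896 L/min
Total = 1696.896 + 382.951 = 2079.847 L/min

2079.847 L/min


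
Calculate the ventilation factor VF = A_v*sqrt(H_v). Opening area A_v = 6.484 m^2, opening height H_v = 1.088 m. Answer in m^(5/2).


sqrt(H_v) = 1.0431
VF = 6.484 * 1.0431 = 6.7633 m^(5/2)

6.7633 m^(5/2)


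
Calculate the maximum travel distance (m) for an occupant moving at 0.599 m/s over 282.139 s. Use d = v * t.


d = 0.599 * 282.139 = 169.00 m

169.00 m


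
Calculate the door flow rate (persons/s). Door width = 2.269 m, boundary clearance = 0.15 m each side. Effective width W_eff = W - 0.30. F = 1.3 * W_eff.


W_eff = 2.269 - 0.30 = 1.969 m
F = 1.3 * 1.969 = 2.5597 persons/s

2.5597 persons/s


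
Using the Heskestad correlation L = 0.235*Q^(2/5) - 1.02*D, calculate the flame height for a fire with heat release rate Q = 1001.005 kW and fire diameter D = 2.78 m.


Q^(2/5) = 15.855
0.235 * Q^(2/5) = 3.7260
1.02 * D = 2.8356
L = 0.89040 m

0.89040 m


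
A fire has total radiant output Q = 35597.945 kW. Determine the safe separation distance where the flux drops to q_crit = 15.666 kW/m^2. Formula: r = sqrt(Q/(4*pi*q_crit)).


4*pi*q_crit = 196.86
Q/(4*pi*q_crit) = 180.82
r = sqrt(180.82) = 13.447 m

13.447 m


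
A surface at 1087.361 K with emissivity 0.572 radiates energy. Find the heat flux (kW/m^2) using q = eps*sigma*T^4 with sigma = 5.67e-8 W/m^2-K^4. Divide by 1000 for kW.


T^4 = 1.3980e+12
q = 0.572 * 5.67e-8 * 1.3980e+12 / 1000 = 45.339 kW/m^2

45.339 kW/m^2


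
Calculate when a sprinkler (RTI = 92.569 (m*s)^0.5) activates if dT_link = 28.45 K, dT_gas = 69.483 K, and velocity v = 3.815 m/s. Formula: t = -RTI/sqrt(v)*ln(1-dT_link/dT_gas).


dT_link/dT_gas = 0.40945
ln(1 - 0.40945) = -0.52671
t = -92.569 / sqrt(3.815) * -0.52671 = 24.962 s

24.962 s


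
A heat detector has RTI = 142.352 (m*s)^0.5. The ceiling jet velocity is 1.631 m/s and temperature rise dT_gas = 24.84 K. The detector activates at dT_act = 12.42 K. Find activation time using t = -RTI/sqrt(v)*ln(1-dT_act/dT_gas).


dT_act/dT_gas = 0.5
ln(1 - 0.5) = -0.69315
t = -142.352 / sqrt(1.631) * -0.69315 = 77.261 s

77.261 s


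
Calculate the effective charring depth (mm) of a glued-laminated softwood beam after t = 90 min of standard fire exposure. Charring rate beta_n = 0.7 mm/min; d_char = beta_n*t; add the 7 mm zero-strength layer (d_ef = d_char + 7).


d_char = 0.7 * 90 = 63 mm
d_ef = 63 + 1.0*7 = 70 mm

70 mm


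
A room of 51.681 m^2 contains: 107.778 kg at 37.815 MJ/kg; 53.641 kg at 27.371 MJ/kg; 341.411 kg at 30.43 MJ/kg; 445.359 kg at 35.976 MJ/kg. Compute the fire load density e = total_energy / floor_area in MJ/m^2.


Total energy = 107.778*37.815 + 53.641*27.371 + 341.411*30.43 + 445.359*35.976
= 4075.625 + 1468.208 + 10389.14 + 16022.24
= 31955.20 MJ
e = 31955.20 / 51.681 = 618.32 MJ/m^2

618.32 MJ/m^2


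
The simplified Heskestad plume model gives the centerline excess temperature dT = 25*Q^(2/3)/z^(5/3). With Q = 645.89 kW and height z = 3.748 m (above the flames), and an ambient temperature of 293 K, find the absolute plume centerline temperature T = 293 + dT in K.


Q^(2/3) = 74.720
z^(5/3) = 9.0434
dT = 25 * 74.720 / 9.0434 = 206.56 K
T = 293 + 206.56 = 499.56 K

499.56 K


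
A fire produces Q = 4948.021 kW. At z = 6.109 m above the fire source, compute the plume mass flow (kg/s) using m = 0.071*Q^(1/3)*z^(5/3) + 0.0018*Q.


Q^(1/3) = 17.040
z^(5/3) = 20.415
First term = 0.071 * 17.040 * 20.415 = 24.699
Second term = 0.0018 * 4948.021 = 8.9064
m = 33.606 kg/s

33.606 kg/s


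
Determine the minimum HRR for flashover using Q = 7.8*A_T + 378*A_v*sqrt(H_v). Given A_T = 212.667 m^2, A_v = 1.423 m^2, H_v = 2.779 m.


7.8*A_T = 1658.8
sqrt(H_v) = 1.6670
378*A_v*sqrt(H_v) = 896.69
Q = 1658.8 + 896.69 = 2555.5 kW

2555.5 kW


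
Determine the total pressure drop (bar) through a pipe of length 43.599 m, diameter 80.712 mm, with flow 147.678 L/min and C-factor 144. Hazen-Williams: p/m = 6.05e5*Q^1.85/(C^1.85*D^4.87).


Q^1.85 = 10309
C^1.85 = 9839.4
D^4.87 = 1.9355e+09
p/m = 0.00032751 bar/m
p_total = 0.00032751 * 43.599 = 0.014279 bar

0.014279 bar


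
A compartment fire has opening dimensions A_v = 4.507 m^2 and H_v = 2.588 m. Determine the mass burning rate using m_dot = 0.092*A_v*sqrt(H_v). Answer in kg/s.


sqrt(H_v) = 1.6087
m_dot = 0.092 * 4.507 * 1.6087 = 0.66705 kg/s

0.66705 kg/s


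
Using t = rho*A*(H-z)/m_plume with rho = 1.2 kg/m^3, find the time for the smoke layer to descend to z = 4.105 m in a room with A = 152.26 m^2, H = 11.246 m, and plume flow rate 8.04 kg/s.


H - z = 7.141 m
t = 1.2 * 152.26 * 7.141 / 8.04 = 162.28 s

162.28 s


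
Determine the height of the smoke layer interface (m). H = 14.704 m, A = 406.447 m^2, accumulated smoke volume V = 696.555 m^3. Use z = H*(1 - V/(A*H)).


V/(A*H) = 0.11655
1 - 0.11655 = 0.88345
z = 14.704 * 0.88345 = 12.990 m

12.990 m


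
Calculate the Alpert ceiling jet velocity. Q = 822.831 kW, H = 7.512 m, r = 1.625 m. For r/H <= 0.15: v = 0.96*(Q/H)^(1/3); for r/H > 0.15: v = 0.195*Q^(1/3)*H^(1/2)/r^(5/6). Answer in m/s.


r/H = 1.625 / 7.512 = 0.21632
r/H > 0.15, so v = 0.195*Q^(1/3)*H^(1/2)/r^(5/6)
Q^(1/3) = 9.3707
H^(1/2) = 2.7408
r^(5/6) = 1.4987
v = 0.195 * 9.3707 * 2.7408 / 1.4987 = 3.3417 m/s

3.3417 m/s


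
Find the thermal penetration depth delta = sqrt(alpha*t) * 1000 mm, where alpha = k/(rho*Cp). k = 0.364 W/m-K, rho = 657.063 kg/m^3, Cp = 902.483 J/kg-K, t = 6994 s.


alpha = 0.364 / (657.063 * 902.483) = 6.1384e-07 m^2/s
alpha * t = 0.0042932
delta = sqrt(0.0042932) * 1000 = 65.523 mm

65.523 mm


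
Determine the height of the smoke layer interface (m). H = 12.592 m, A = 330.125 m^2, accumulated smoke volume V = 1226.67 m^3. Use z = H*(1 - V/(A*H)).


V/(A*H) = 0.29509
1 - 0.29509 = 0.70491
z = 12.592 * 0.70491 = 8.8762 m

8.8762 m


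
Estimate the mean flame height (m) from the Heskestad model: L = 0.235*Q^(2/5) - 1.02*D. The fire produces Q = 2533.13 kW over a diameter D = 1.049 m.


Q^(2/5) = 22.986
0.235 * Q^(2/5) = 5.4017
1.02 * D = 1.0700
L = 4.3317 m

4.3317 m


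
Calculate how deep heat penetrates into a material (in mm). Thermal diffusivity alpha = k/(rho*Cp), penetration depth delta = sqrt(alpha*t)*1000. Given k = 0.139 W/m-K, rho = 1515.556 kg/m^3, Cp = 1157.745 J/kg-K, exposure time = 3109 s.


alpha = 0.139 / (1515.556 * 1157.745) = 7.9219e-08 m^2/s
alpha * t = 0.00024629
delta = sqrt(0.00024629) * 1000 = 15.694 mm

15.694 mm


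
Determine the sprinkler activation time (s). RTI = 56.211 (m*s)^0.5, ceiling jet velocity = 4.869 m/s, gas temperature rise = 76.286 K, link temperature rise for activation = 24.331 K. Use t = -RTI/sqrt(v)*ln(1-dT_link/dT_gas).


dT_link/dT_gas = 0.31894
ln(1 - 0.31894) = -0.38411
t = -56.211 / sqrt(4.869) * -0.38411 = 9.7850 s

9.7850 s


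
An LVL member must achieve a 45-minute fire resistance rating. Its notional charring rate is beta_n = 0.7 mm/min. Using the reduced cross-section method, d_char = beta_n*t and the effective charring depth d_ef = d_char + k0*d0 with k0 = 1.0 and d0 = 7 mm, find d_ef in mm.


d_char = 0.7 * 45 = 31.5 mm
d_ef = 31.5 + 1.0*7 = 38.5 mm

38.5 mm


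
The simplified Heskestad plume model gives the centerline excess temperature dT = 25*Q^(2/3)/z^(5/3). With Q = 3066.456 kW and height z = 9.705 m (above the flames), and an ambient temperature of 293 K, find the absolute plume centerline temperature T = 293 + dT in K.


Q^(2/3) = 211.07
z^(5/3) = 44.156
dT = 25 * 211.07 / 44.156 = 119.50 K
T = 293 + 119.50 = 412.50 K

412.50 K


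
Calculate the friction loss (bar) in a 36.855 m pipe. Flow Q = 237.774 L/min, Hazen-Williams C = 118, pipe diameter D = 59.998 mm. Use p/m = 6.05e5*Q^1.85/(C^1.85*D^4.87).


Q^1.85 = 24883
C^1.85 = 6807.4
D^4.87 = 4.5659e+08
p/m = 0.0048434 bar/m
p_total = 0.0048434 * 36.855 = 0.17850 bar

0.17850 bar


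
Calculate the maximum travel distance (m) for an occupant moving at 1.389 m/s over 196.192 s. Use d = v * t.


d = 1.389 * 196.192 = 272.51 m

272.51 m


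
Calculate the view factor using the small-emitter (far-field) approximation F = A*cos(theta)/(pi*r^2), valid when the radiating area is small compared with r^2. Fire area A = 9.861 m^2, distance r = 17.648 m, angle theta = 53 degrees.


cos(53 deg) = 0.60182
pi*r^2 = 978.46
F = 9.861 * 0.60182 / 978.46 = 0.0060652

0.0060652


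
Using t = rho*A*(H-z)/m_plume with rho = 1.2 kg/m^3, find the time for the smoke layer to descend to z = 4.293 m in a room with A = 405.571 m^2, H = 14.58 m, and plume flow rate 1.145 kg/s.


H - z = 10.287 m
t = 1.2 * 405.571 * 10.287 / 1.145 = 4372.5 s

4372.5 s


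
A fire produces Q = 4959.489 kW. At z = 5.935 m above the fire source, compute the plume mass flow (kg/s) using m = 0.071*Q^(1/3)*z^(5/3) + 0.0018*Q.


Q^(1/3) = 17.053
z^(5/3) = 19.455
First term = 0.071 * 17.053 * 19.455 = 23.556
Second term = 0.0018 * 4959.489 = 8.9271
m = 32.483 kg/s

32.483 kg/s


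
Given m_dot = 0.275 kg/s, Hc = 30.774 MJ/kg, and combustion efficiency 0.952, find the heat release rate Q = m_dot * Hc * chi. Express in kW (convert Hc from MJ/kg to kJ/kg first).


Hc = 30.774 MJ/kg = 30.774 * 1000 kJ/kg = 30774 kJ/kg
Q = 0.275 kg/s * 30774 kJ/kg * 0.952 = 8056.6 kW

8056.6 kW


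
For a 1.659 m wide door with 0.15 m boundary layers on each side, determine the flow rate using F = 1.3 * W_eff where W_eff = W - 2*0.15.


W_eff = 1.659 - 0.30 = 1.359 m
F = 1.3 * 1.359 = 1.7667 persons/s

1.7667 persons/s


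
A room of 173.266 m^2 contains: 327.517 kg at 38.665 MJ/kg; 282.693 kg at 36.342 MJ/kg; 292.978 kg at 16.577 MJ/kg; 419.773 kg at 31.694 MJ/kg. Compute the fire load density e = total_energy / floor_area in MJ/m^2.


Total energy = 327.517*38.665 + 282.693*36.342 + 292.978*16.577 + 419.773*31.694
= 12663.44 + 10273.63 + 4856.696 + 13304.29
= 41098.06 MJ
e = 41098.06 / 173.266 = 237.20 MJ/m^2

237.20 MJ/m^2


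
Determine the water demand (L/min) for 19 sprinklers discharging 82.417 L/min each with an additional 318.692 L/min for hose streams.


Sprinkler demand = 19 * 82.417 = 1565.923 L/min
Total = 1565.923 + 318.692 = 1884.615 L/min

1884.615 L/min


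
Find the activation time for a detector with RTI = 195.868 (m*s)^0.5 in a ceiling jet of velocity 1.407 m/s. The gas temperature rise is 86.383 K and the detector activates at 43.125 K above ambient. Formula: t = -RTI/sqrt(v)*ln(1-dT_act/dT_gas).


dT_act/dT_gas = 0.49923
ln(1 - 0.49923) = -0.69161
t = -195.868 / sqrt(1.407) * -0.69161 = 114.20 s

114.20 s


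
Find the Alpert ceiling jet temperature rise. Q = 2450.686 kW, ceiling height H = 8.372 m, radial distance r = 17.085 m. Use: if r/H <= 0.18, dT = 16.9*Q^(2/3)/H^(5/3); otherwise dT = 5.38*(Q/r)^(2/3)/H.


r/H = 17.085 / 8.372 = 2.0407
r/H > 0.18, so dT = 5.38*(Q/r)^(2/3)/H
Q/r = 143.44
(Q/r)^(2/3) = 27.402
dT = 5.38 * 27.402 / 8.372 = 17.609 K

17.609 K


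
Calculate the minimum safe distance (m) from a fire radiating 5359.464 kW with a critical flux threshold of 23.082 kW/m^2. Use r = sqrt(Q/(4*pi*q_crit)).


4*pi*q_crit = 290.06
Q/(4*pi*q_crit) = 18.477
r = sqrt(18.477) = 4.2985 m

4.2985 m


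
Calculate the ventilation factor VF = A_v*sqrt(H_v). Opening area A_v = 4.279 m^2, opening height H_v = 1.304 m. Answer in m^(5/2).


sqrt(H_v) = 1.1419
VF = 4.279 * 1.1419 = 4.8863 m^(5/2)

4.8863 m^(5/2)


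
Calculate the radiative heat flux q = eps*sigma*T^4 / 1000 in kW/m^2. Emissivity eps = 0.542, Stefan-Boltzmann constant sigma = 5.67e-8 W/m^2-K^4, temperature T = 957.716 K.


T^4 = 8.4129e+11
q = 0.542 * 5.67e-8 * 8.4129e+11 / 1000 = 25.854 kW/m^2

25.854 kW/m^2


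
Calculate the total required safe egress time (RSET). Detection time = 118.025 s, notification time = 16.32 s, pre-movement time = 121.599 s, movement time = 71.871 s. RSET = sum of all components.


Total = 118.025 + 16.32 + 121.599 + 71.871 = 327.815 s

327.815 s


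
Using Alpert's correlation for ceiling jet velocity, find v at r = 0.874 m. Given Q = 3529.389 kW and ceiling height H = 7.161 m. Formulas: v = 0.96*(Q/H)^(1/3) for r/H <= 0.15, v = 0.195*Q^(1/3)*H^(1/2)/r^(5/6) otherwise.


r/H = 0.874 / 7.161 = 0.12205
r/H <= 0.15, so v = 0.96*(Q/H)^(1/3)
Q/H = 492.86
(Q/H)^(1/3) = 7.8991
v = 0.96 * 7.8991 = 7.5831 m/s

7.5831 m/s


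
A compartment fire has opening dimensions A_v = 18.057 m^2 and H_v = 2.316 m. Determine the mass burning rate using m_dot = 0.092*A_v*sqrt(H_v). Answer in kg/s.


sqrt(H_v) = 1.5218
m_dot = 0.092 * 18.057 * 1.5218 = 2.5281 kg/s

2.5281 kg/s


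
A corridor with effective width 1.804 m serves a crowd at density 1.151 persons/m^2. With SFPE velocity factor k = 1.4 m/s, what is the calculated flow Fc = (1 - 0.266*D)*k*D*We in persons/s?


1 - 0.266*D = 1 - 0.266*1.151 = 0.69383
Fs = 0.69383 * 1.4 * 1.151 = 1.1180 persons/(s*m)
Fc = 1.1180 * 1.804 = 2.0170 persons/s

2.0170 persons/s
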